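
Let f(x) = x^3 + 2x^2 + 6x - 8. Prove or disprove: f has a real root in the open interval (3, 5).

f(3) = 55 and f(5) = 197, both positive.
The derivative f'(x) = 3x^2 + 4x + 6 is a quadratic with discriminant 4² − 4·3·6 = -56 < 0; it never vanishes, so it is always positive (sign of the leading coefficient).
So f is strictly increasing; between 3 and 5 its values lie between f(3) = 55 and f(5) = 197, all positive. Therefore f has no root in (3, 5).

f has no root in that interval.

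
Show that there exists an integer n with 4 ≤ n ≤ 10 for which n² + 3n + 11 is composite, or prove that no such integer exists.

At n = 10: 10² + 3·10 + 11 = 141 = 3·47, which is composite.

n = 10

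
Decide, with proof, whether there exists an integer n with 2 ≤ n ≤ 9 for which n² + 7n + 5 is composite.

At n = 5: 5² + 7·5 + 5 = 65 = 5·13, which is composite.

n = 5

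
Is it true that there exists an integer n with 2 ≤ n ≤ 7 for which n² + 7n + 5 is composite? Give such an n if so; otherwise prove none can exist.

At n = 3: 3² + 7·3 + 5 = 35 = 5·7, which is composite.

n = 3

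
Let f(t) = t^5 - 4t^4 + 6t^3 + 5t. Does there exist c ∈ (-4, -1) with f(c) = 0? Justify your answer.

f(-4) = -2452 and f(-1) = -16, both negative, so a sign-change argument is unavailable; we show f keeps this sign on the whole interval.
Substitute t = -1 − u, where 0 < u < 3 on the interval. Expanding, f(-1 − u) = -u^5 - 9u^4 - 32u^3 - 52u^2 - 44u - 16.
All 6 nonzero coefficients of this polynomial in u are negative; hence for u > 0 the value is a sum of negative terms (the constant -16 among them).
So f is strictly negative on (-4, -1); no root exists in the interval.

No.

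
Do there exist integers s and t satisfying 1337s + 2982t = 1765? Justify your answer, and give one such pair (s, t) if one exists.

Both 1337 and 2982 are divisible by gcd(1337, 2982) = 7, hence so is any combination 1337s + 2982t.
However 1765 leaves remainder 1 on division by 7.
Therefore 1337s + 2982t = 1765 has no solution in integers.

No such integers exist.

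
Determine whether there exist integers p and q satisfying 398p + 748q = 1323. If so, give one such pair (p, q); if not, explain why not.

Both 398 and 748 are divisible by gcd(398, 748) = 2, hence so is any combination 398p + 748q.
But 1323 is not a multiple of 2 (it leaves remainder 1).
Therefore 398p + 748q = 1323 has no solution in integers.

There are no such integers.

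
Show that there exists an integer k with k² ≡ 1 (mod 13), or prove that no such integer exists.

k = 12 works: 12² = 144, and 144 − 1 = 143 = 11·13.

k = 12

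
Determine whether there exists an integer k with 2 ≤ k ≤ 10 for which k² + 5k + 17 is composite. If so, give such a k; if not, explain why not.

k = 9

At k = 9: 9² + 5·9 + 17 = 143 = 11·13, which is composite.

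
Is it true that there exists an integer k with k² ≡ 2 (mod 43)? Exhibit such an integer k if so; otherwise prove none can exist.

There is no such integer.

43 is prime, so by Euler's criterion 2 is a square mod 43 iff 2^((43−1)/2) = 2^21 ≡ 1 (mod 43).
Repeated squaring mod 43: 2^2 = 4 ≡ 4; 2^4 ≡ 4² = 16 ≡ 16; 2^8 ≡ 16² = 256 ≡ 41; 2^16 ≡ 41² = 1681 ≡ 4.
Since 21 = 16 + 4 + 1, 2^21 ≡ 4 · 16 · 2; multiplying out mod 43: 4·16 = 64 ≡ 21, then 21·2 = 42 ≡ 42. Thus 2^21 ≡ 42 ≡ −1 (mod 43).
The value −1 means 2 is a non-residue modulo 43, so k² ≡ 2 (mod 43) is impossible.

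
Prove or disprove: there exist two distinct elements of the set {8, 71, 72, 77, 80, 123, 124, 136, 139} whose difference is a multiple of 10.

No, no such pair exists.

Two integers differ by a multiple of 10 exactly when they have the same residue mod 10. The residues are 8↦8, 71↦1, 72↦2, 77↦7, 80↦0, 123↦3, 124↦4, 136↦6, 139↦9.
All 9 residues are distinct, so no two elements differ by a multiple of 10.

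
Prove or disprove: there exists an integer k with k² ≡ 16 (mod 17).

Take k = 4. Then 4² = 16, and since 0 ≤ 16 < 17 this is already reduced: 4² ≡ 16 (mod 17).

k = 4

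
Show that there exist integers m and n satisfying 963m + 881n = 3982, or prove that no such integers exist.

Since gcd(963, 881) = 1, every integer is an integer combination of 963 and 881.
Euclidean algorithm: 963 = 1·881 + 82, 881 = 10·82 + 61, 82 = 1·61 + 21, 61 = 2·21 + 19, 21 = 1·19 + 2, 19 = 9·2 + 1, 2 = 2·1 + 0.
Working back up the chain: 1 = 19 − 9·2 = 19 − 9·(21 − 1·19) = −9·21 + 10·19 = −9·21 + 10·(61 − 2·21) = 10·61 − 29·21 = 10·61 − 29·(82 − 1·61) = −29·82 + 39·61 = −29·82 + 39·(881 − 10·82) = 39·881 − 419·82 = 39·881 − 419·(963 − 1·881) = −419·963 + 458·881. So 963·(-419) + 881·458 = 1.
Multiplying through by 3982: m = (-419)·3982 = -1668458, n = 458·3982 = 1823756 is a solution.
Adding 1894·881 to m and subtracting 1894·963 from n gives the tidier solution (156, -166).
Check: 963·156 + 881·(-166) = 150228 − 146246 = 3982. ✓

m = 156, n = -166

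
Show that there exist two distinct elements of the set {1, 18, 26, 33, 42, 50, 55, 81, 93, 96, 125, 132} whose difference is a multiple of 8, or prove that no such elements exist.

1 mod 8 = 1 and 33 mod 8 = 1, so 33 − 1 = 32 = 4·8.

Yes: 1 and 33.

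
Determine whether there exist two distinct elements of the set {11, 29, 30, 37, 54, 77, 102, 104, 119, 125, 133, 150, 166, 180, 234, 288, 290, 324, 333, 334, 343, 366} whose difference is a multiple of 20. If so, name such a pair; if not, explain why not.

30 and 150 are such a pair.

30 mod 20 = 10 and 150 mod 20 = 10, so 150 − 30 = 120 = 6·20.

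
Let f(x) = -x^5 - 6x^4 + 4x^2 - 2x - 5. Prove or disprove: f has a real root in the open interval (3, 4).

f has no root in that interval.

f(3) = -704 and f(4) = -2509, both negative, so a sign-change argument is unavailable; we show f keeps this sign on the whole interval.
Substitute x = 3 + u, where 0 < u < 1 on the interval. Expanding, f(3 + u) = -u^5 - 21u^4 - 162u^3 - 590u^2 - 1031u - 704.
The nonzero coefficients here are all negative, so for u > 0 every term is negative (or zero), and the constant term -704 is strictly negative.
So f is strictly negative on (3, 4); no root exists in the interval.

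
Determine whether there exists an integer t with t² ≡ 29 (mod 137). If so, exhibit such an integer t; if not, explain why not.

Apply Euler's criterion with the prime 137: 29 is a quadratic residue iff 29^68 ≡ 1 (mod 137), and a non-residue iff it is ≡ −1.
Squaring successively (mod 137): 29^2 = 841 ≡ 19; 29^4 ≡ 19² = 361 ≡ 87; 29^8 ≡ 87² = 7569 ≡ 34; 29^16 ≡ 34² = 1156 ≡ 60; 29^32 ≡ 60² = 3600 ≡ 38; 29^64 ≡ 38² = 1444 ≡ 74.
Since 68 = 64 + 4, 29^68 ≡ 74 · 87; multiplying out mod 137: 74·87 = 6438 ≡ 136. Thus 29^68 ≡ 136 ≡ −1 (mod 137).
By Euler's criterion 29 is a quadratic non-residue mod 137: no t satisfies t² ≡ 29 (mod 137).

No such integer exists.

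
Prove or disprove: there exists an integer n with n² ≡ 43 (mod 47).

No, no such integer exists.

Apply Euler's criterion with the prime 47: 43 is a quadratic residue iff 43^23 ≡ 1 (mod 47), and a non-residue iff it is ≡ −1.
Squaring successively (mod 47): 43^2 = 1849 ≡ 16; 43^4 ≡ 16² = 256 ≡ 21; 43^8 ≡ 21² = 441 ≡ 18; 43^16 ≡ 18² = 324 ≡ 42.
Since 23 = 16 + 4 + 2 + 1, 43^23 ≡ 42 · 21 · 16 · 43; multiplying out mod 47: 42·21 = 882 ≡ 36, then 36·16 = 576 ≡ 12, then 12·43 = 516 ≡ 46. Thus 43^23 ≡ 46 ≡ −1 (mod 47).
The value −1 means 43 is a non-residue modulo 47, so n² ≡ 43 (mod 47) is impossible.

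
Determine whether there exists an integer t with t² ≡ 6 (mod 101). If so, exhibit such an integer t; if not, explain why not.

t = 62 works: 62² = 3844, and 3844 − 6 = 3838 = 38·101.

t = 62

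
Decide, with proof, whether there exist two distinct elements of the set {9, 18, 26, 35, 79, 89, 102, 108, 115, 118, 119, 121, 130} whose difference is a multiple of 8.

Reduce each element mod 8: 9↦1, 18↦2, 26↦2, 35↦3, 79↦7, 89↦1, 102↦6, 108↦4, 115↦3, 118↦6, 119↦7, 121↦1, 130↦2. The residue 1 repeats (at 9 and 89), and 89 − 9 = 80 = 10·8.

9 and 89 are such a pair.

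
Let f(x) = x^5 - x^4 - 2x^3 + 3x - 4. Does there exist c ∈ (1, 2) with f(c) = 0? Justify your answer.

f(1) = -3 and f(2) = 2, which have opposite signs.
f is continuous everywhere (it is a polynomial), in particular on [1, 2].
By the Intermediate Value Theorem, f takes the value 0 somewhere in the open interval.

Yes, f has a root in the interval.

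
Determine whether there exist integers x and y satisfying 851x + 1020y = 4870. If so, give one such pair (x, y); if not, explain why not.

851 and 1020 are coprime, so 851x + 1020y ranges over all of ℤ.
Euclidean algorithm: 1020 = 1·851 + 169, 851 = 5·169 + 6, 169 = 28·6 + 1, 6 = 6·1 + 0.
Unwinding: 1 = 169 − 28·6 = 169 − 28·(851 − 5·169) = −28·851 + 141·169 = −28·851 + 141·(1020 − 1·851) = 141·1020 − 169·851, i.e. 851·(-169) + 1020·141 = 1.
Times 4870: 851·(-823030) + 1020·686670 = 4870, so (-823030, 686670) solves it.
Shifting by a multiple of (1020, −851) keeps it a solution: x = -823030 + 807·1020 = 110, y = 686670 − 807·851 = -87.
Indeed 851·110 + 1020·(-87) = 93610 − 88740 = 4870.

x = 110, y = -87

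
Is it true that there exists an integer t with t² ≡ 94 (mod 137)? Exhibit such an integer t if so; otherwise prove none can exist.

137 is prime, so by Euler's criterion 94 is a square mod 137 iff 94^((137−1)/2) = 94^68 ≡ 1 (mod 137).
Squaring successively (mod 137): 94^2 = 8836 ≡ 68; 94^4 ≡ 68² = 4624 ≡ 103; 94^8 ≡ 103² = 10609 ≡ 60; 94^16 ≡ 60² = 3600 ≡ 38; 94^32 ≡ 38² = 1444 ≡ 74; 94^64 ≡ 74² = 5476 ≡ 133.
Since 68 = 64 + 4, 94^68 ≡ 133 · 103; multiplying out mod 137: 133·103 = 13699 ≡ 136. Thus 94^68 ≡ 136 ≡ −1 (mod 137).
The value −1 means 94 is a non-residue modulo 137, so t² ≡ 94 (mod 137) is impossible.

There is no such integer.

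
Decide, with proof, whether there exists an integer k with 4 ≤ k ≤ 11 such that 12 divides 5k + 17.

k = 11

At k = 11 we get 5·11 + 17 = 72, and 72 = 12·6.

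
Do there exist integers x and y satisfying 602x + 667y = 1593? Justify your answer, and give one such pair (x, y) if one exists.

x = 427, y = -383

Since gcd(602, 667) = 1, every integer is an integer combination of 602 and 667.
Run the Euclidean algorithm on 667 and 602: 667 = 1·602 + 65, 602 = 9·65 + 17, 65 = 3·17 + 14, 17 = 1·14 + 3, 14 = 4·3 + 2, 3 = 1·2 + 1, 2 = 2·1 + 0.
Working back up the chain: 1 = 3 − 1·2 = 3 − (14 − 4·3) = −14 + 5·3 = −14 + 5·(17 − 1·14) = 5·17 − 6·14 = 5·17 − 6·(65 − 3·17) = −6·65 + 23·17 = −6·65 + 23·(602 − 9·65) = 23·602 − 213·65 = 23·602 − 213·(667 − 1·602) = −213·667 + 236·602. So 602·236 + 667·(-213) = 1.
Scaling by 1593 gives the particular solution (x, y) = (375948, -339309).
The general solution is x = 375948 + 667k, y = -339309 − 602k; taking k = -563 gives the smaller pair x = 427, y = -383.
Indeed 602·427 + 667·(-383) = 257054 − 255461 = 1593.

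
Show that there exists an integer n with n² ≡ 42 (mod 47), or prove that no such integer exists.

Take n = 29. Then 29² = 841 = 17·47 + 42, so 29² ≡ 42 (mod 47).

n = 29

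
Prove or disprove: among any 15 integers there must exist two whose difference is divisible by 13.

Yes.

There are exactly 13 possible remainders on division by 13.
With 15 integers and only 13 classes, the pigeonhole principle forces two of them, say a and b, into the same class.
Then a ≡ b (mod 13), i.e. 13 ∣ (a − b).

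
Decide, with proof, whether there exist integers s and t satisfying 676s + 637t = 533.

Every value of 676s + 637t is a multiple of gcd(676, 637) = 13; since 13 ∣ 533, solutions exist.
Dividing through by 13 reduces the equation to 52s + 49t = 41.
Dividing repeatedly: 52 = 1·49 + 3, 49 = 16·3 + 1, 3 = 3·1 + 0.
Working back up the chain: 1 = 49 − 16·3 = 49 − 16·(52 − 1·49) = −16·52 + 17·49. So 52·(-16) + 49·17 = 1.
Times 41: 52·(-656) + 49·697 = 41, so (-656, 697) solves it.
The general solution is s = -656 + 49k, t = 697 − 52k; taking k = 14 gives the smaller pair s = 30, t = -31.
Check: 676·30 + 637·(-31) = 20280 − 19747 = 533. ✓

s = 30, t = -31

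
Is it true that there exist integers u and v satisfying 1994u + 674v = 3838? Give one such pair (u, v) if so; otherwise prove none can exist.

u = 224, v = -657

Since gcd(1994, 674) = 2 and 3838 = 2·1919, Bézout's identity guarantees a solution.
Dividing through by 2 reduces the equation to 997u + 337v = 1919.
Euclidean algorithm: 997 = 2·337 + 323, 337 = 1·323 + 14, 323 = 23·14 + 1, 14 = 14·1 + 0.
Back-substituting, 1 = 323 − 23·14 = 323 − 23·(337 − 1·323) = −23·337 + 24·323 = −23·337 + 24·(997 − 2·337) = 24·997 − 71·337; that is, 997·24 + 337·(-71) = 1.
Times 1919: 997·46056 + 337·(-136249) = 1919, so (46056, -136249) solves it.
Shifting by a multiple of (337, −997) keeps it a solution: u = 46056 − 136·337 = 224, v = -136249 + 136·997 = -657.
Check: 1994·224 + 674·(-657) = 446656 − 442818 = 3838. ✓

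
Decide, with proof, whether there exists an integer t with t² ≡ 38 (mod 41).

41 is prime, so by Euler's criterion 38 is a square mod 41 iff 38^((41−1)/2) = 38^20 ≡ 1 (mod 41).
Repeated squaring mod 41: 38^2 = 1444 ≡ 9; 38^4 ≡ 9² = 81 ≡ 40; 38^8 ≡ 40² = 1600 ≡ 1; 38^16 ≡ 1² = 1 ≡ 1.
Since 20 = 16 + 4, 38^20 ≡ 1 · 40; multiplying out mod 41: 1·40 = 40 ≡ 40. Thus 38^20 ≡ 40 ≡ −1 (mod 41).
By Euler's criterion 38 is a quadratic non-residue mod 41: no t satisfies t² ≡ 38 (mod 41).

No, no such integer exists.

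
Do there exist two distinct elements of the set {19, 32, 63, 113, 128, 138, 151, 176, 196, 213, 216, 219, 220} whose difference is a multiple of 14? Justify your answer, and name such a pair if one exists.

There is no such pair.

Residues mod 14: 19↦5, 32↦4, 63↦7, 113↦1, 128↦2, 138↦12, 151↦11, 176↦8, 196↦0, 213↦3, 216↦6, 219↦9, 220↦10.
All 13 residues are distinct, so no two elements differ by a multiple of 14.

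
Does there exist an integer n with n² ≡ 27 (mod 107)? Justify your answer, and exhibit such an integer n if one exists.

Take n = 54. Then 54² = 2916 = 27·107 + 27, so 54² ≡ 27 (mod 107).

n = 54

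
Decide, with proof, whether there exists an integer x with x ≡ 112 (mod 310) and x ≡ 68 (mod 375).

There is no such integer.

Reduce both congruences modulo 5, which divides 310 and 375: they say x ≡ 112 (mod 5) and x ≡ 68 (mod 5).
But 112 mod 5 = 2 while 68 mod 5 = 3, a contradiction.
Hence the system has no solution.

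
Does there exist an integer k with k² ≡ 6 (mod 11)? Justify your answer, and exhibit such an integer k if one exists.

Squares mod 11 repeat after k = 5 (as (−k)² = k²); for k = 0..5 they are 0, 1, 4, 9, 5, 3.
So the quadratic residues mod 11 are {0, 1, 3, 4, 5, 9}, and 6 is not among them.
Hence no integer k has k² ≡ 6 (mod 11).

There is no such integer.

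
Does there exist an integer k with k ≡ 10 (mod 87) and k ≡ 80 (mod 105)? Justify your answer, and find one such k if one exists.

There is no such integer.

gcd(87, 105) = 3. If k ≡ 10 (mod 87) and k ≡ 80 (mod 105), then k ≡ 10 (mod 3) and k ≡ 80 (mod 3).
But 10 mod 3 = 1 while 80 mod 3 = 2, a contradiction.
Therefore no such k exists.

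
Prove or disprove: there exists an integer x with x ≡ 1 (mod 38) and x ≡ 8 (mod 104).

Reduce both congruences modulo 2, which divides 38 and 104: they say x ≡ 1 (mod 2) and x ≡ 8 (mod 2).
But 1 mod 2 = 1 while 8 mod 2 = 0, a contradiction.
Hence the system has no solution.

No, no such integer exists.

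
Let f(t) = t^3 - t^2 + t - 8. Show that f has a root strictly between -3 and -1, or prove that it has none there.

No.

f(-3) = -47 and f(-1) = -11, both negative.
f'(t) = 3t^2 - 2t + 1 has discriminant (-2)² − 4·3·1 = -8 < 0, so f' has no real roots and is positive for every real t.
Hence f is strictly increasing on ℝ, and in particular on [-3, -1]. A strictly monotone function with same-sign endpoint values stays negative on the whole interval, so f has no zero in (-3, -1).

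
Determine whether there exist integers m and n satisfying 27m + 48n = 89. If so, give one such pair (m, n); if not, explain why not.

No such integers exist.

Both 27 and 48 are divisible by gcd(27, 48) = 3, hence so is any combination 27m + 48n.
However 89 leaves remainder 2 on division by 3.
Therefore 27m + 48n = 89 has no solution in integers.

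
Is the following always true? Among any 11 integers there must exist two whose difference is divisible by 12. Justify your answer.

No; for instance {36, 37, 38, 39, 40, 41, 42, 43, 44, 45, 46} is a counterexample.

Take the 11 consecutive integers 36, 37, …, 46: their residues mod 12 are all distinct because 11 ≤ 12.
No two share a residue, so no pair has difference divisible by 12; the claim fails for this set.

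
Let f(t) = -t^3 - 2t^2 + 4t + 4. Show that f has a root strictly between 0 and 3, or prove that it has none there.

f(0) = 4 and f(3) = -29, which have opposite signs.
As a polynomial, f is continuous on every closed interval.
By the Intermediate Value Theorem f must vanish at some point of (0, 3).

Such a root exists.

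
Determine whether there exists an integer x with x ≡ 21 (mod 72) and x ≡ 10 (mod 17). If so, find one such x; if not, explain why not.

x = 741

gcd(72, 17) = 1, so the Chinese Remainder Theorem guarantees exactly one residue class mod 1224 satisfying both.
Any solution of the first congruence is x = 21 + 72t; substituting into the second, 72t ≡ 10 − 21 ≡ 6 (mod 17).
72 ≡ 4 (mod 17), so this reads 4t ≡ 6 (mod 17). Since 4·13 = 52 = 3·17 + 1, the inverse of 4 mod 17 is 13.
Therefore t ≡ 13·6 = 78 ≡ 10 (mod 17).
Taking t = 10 gives x = 21 + 72·10 = 741.
Check: 741 mod 72 = 21, 741 mod 17 = 10. ✓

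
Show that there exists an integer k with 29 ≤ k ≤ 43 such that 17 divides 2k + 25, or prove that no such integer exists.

k = 30

At k = 29 the value 83 is not a multiple of 17. Try k = 30: 2·30 + 25 = 85 = 5·17, which is divisible by 17.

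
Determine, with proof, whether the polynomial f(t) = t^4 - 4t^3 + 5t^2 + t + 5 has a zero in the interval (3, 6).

f has no root in that interval.

The endpoint values f(3) = 26 and f(6) = 623 are both positive. Claim: f(t) > 0 for every t in (3, 6).
Substitute t = 3 + u, where 0 < u < 3 on the interval. Expanding, f(3 + u) = u^4 + 8u^3 + 23u^2 + 31u + 26.
The nonzero coefficients here are all positive, so for u > 0 every term is positive (or zero), and the constant term 26 is strictly positive.
Therefore f(t) > 0 throughout (3, 6), and f has no zero there.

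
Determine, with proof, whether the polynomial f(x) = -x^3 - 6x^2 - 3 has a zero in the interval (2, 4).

f(2) = -35 and f(4) = -163, both negative, so a sign-change argument is unavailable; we show f keeps this sign on the whole interval.
Substitute x = 2 + u, where 0 < u < 2 on the interval. Expanding, f(2 + u) = -u^3 - 12u^2 - 36u - 35.
All 4 nonzero coefficients of this polynomial in u are negative; hence for u > 0 the value is a sum of negative terms (the constant -35 among them).
So f is strictly negative on (2, 4); no root exists in the interval.

f has no root in that interval.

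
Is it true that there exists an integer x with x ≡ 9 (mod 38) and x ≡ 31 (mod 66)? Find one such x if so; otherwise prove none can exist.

x = 427

gcd(38, 66) = 2. A simultaneous solution exists iff 9 ≡ 31 (mod 2); here 9 mod 2 = 1 = 31 mod 2, so it does.
Write x = 9 + 38t. Then 38t ≡ 31 − 9 ≡ 22 (mod 66); dividing through by 2 gives 19t ≡ 11 (mod 33).
To invert 19 modulo 33: 33 = 1·19 + 14, 19 = 1·14 + 5, 14 = 2·5 + 4, 5 = 1·4 + 1, 4 = 4·1 + 0, and unwinding, 1 = 5 − 1·4 = 5 − (14 − 2·5) = −14 + 3·5 = −14 + 3·(19 − 1·14) = 3·19 − 4·14 = 3·19 − 4·(33 − 1·19) = −4·33 + 7·19. Thus 19⁻¹ ≡ 7 (mod 33).
Multiplying by 7: t ≡ 7·11 = 77 ≡ 11 (mod 33).
Then x = 9 + 38·11 = 427.
Verify: 427 = 11·38 + 9 and 427 = 6·66 + 31. ✓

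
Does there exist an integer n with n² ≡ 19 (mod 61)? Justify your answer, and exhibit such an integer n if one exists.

n = 43 works: 43² = 1849, and 1849 − 19 = 1830 = 30·61.

n = 43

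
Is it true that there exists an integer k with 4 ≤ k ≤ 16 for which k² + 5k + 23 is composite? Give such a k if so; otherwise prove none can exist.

k = 14

At k = 14: 14² + 5·14 + 23 = 289 = 17·17, which is composite.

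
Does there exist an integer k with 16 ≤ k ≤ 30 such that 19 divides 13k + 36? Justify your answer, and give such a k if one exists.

k = 25

Scanning upward from k = 16 gives 244, 257, 270, 283, 296, 309, 322, 335, 348, none divisible by 19. k = 25 works, since 13·25 + 36 = 361 = 19·19.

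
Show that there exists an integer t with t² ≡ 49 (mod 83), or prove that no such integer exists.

Take t = 7. Then 7² = 49, and since 0 ≤ 49 < 83 this is already reduced: 7² ≡ 49 (mod 83).

t = 7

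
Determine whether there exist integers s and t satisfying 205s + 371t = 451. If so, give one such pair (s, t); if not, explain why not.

s = 299, t = -164

205 and 371 are coprime, so 205s + 371t ranges over all of ℤ.
Euclidean algorithm: 371 = 1·205 + 166, 205 = 1·166 + 39, 166 = 4·39 + 10, 39 = 3·10 + 9, 10 = 1·9 + 1, 9 = 9·1 + 0.
Unwinding: 1 = 10 − 1·9 = 10 − (39 − 3·10) = −39 + 4·10 = −39 + 4·(166 − 4·39) = 4·166 − 17·39 = 4·166 − 17·(205 − 1·166) = −17·205 + 21·166 = −17·205 + 21·(371 − 1·205) = 21·371 − 38·205, i.e. 205·(-38) + 371·21 = 1.
Times 451: 205·(-17138) + 371·9471 = 451, so (-17138, 9471) solves it.
Shifting by a multiple of (371, −205) keeps it a solution: s = -17138 + 47·371 = 299, t = 9471 − 47·205 = -164.
Indeed 205·299 + 371·(-164) = 61295 − 60844 = 451.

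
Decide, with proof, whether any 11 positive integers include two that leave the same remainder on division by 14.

No, the set {40, 41, 42, 43, 44, 45, 46, 47, 48, 49, 50} is a counterexample.

Try 11 consecutive integers, 40, 41, …, 50. Their remainders mod 14 are 12, 13, 0, 1, 2, 3, 4, 5, 6, 7, 8 — pairwise different, as any 11 ≤ 14 consecutive integers have distinct residues.
So no two of them leave the same remainder on division by 14; the claim fails for this set.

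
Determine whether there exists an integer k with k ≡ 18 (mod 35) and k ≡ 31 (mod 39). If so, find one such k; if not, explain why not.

Since 35 and 39 share no common factor, CRT says the pair of congruences has a solution (unique mod 1365).
Write k = 18 + 35t and require 18 + 35t ≡ 31 (mod 39), i.e. 35t ≡ 13 (mod 39).
Invert 35 mod 39 by the Euclidean algorithm: 39 = 1·35 + 4, 35 = 8·4 + 3, 4 = 1·3 + 1, 3 = 3·1 + 0; back-substituting, 1 = 4 − 1·3 = 4 − (35 − 8·4) = −35 + 9·4 = −35 + 9·(39 − 1·35) = 9·39 − 10·35. Hence 35·(-10) ≡ 1, so 35⁻¹ ≡ -10 ≡ 29 (mod 39).
Therefore t ≡ 29·13 = 377 ≡ 26 (mod 39).
With t = 26: k = 18 + 35·26 = 928.
Check: 928 mod 35 = 18, 928 mod 39 = 31. ✓

k = 928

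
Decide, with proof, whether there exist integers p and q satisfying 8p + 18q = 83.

No, no such integers exist.

gcd(8, 18) = 2, so every integer of the form 8p + 18q is a multiple of 2.
However 83 leaves remainder 1 on division by 2.
Hence no integers p, q satisfy the equation.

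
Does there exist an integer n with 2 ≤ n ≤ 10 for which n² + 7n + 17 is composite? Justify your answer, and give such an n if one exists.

At n = 6: 6² + 7·6 + 17 = 95 = 5·19, which is composite.

n = 6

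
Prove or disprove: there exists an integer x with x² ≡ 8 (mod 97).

x = 69

Take x = 69. Then 69² = 4761 = 49·97 + 8, so 69² ≡ 8 (mod 97).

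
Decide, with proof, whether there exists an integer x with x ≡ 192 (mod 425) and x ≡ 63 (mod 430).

Both moduli are multiples of 5 = gcd(425, 430), so any solution would satisfy x ≡ 192 and x ≡ 63 modulo 5 simultaneously.
But 192 mod 5 = 2 while 63 mod 5 = 3, a contradiction.
Therefore no such x exists.

No such integer exists.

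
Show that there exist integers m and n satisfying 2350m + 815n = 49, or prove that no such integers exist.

No such integers exist.

gcd(2350, 815) = 5, so every integer of the form 2350m + 815n is a multiple of 5.
But 49 = 5·9 + 4, so 5 ∤ 49.
So the equation is unsolvable over ℤ.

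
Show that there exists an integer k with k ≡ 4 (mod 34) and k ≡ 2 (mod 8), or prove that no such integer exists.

k = 106

gcd(34, 8) = 2. A simultaneous solution exists iff 4 ≡ 2 (mod 2); here 4 mod 2 = 0 = 2 mod 2, so it does.
Step through k = 4, 4 + 34, 4 + 2·34, …: the values 4, 38, 72, 106 reduce mod 8 to 4, 6, 0, 2. The value 106 hits 2.
Indeed 106 ≡ 4 (mod 34) and 106 ≡ 2 (mod 8).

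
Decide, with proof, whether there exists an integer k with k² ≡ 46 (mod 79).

Take k = 21. Then 21² = 441 = 5·79 + 46, so 21² ≡ 46 (mod 79).

k = 21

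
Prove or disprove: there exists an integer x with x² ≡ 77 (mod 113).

x = 23

x = 23 works: 23² = 529, and 529 − 77 = 452 = 4·113.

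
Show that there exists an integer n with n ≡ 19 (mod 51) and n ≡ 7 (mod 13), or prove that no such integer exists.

gcd(51, 13) = 1, so the Chinese Remainder Theorem guarantees exactly one residue class mod 663 satisfying both.
Write n = 19 + 51t and require 19 + 51t ≡ 7 (mod 13), i.e. 51t ≡ 1 (mod 13).
51 ≡ 12 (mod 13), so this reads 12t ≡ 1 (mod 13). Since 12·12 = 144 = 11·13 + 1, the inverse of 12 mod 13 is 12.
Multiplying by 12: t ≡ 12·1 = 12 (mod 13).
With t = 12: n = 19 + 51·12 = 631.
Indeed 631 ≡ 19 (mod 51) and 631 ≡ 7 (mod 13).

n = 631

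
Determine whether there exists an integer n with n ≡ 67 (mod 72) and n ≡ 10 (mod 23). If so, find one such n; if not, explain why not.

gcd(72, 23) = 1, so the Chinese Remainder Theorem guarantees exactly one residue class mod 1656 satisfying both.
Write n = 67 + 72t and require 67 + 72t ≡ 10 (mod 23), i.e. 72t ≡ 12 (mod 23).
72 ≡ 3 (mod 23), so this reads 3t ≡ 12 (mod 23). Invert 3 mod 23 by the Euclidean algorithm: 23 = 7·3 + 2, 3 = 1·2 + 1, 2 = 2·1 + 0; back-substituting, 1 = 3 − 1·2 = 3 − (23 − 7·3) = −23 + 8·3. Hence 3·8 ≡ 1, so 3⁻¹ ≡ 8 (mod 23).
Multiplying by 8: t ≡ 8·12 = 96 ≡ 4 (mod 23).
With t = 4: n = 67 + 72·4 = 355.
Check: 355 mod 72 = 67, 355 mod 23 = 10. ✓

n = 355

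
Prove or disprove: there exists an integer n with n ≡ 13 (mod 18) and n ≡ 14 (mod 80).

No, no such integer exists.

Both moduli are multiples of 2 = gcd(18, 80), so any solution would satisfy n ≡ 13 and n ≡ 14 modulo 2 simultaneously.
However 13 ≡ 1 and 14 ≡ 0 (mod 2), and 1 ≠ 0.
So no integer satisfies both congruences.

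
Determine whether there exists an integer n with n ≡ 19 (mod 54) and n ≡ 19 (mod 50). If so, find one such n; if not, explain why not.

n = 19

gcd(54, 50) = 2. A simultaneous solution exists iff 19 ≡ 19 (mod 2); here 19 mod 2 = 1 = 19 mod 2, so it does.
In fact n = 19 itself already satisfies 19 mod 50 = 19.
Check: 19 mod 54 = 19, 19 mod 50 = 19. ✓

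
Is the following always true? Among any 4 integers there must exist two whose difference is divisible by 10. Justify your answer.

Consider the 4 integers 47, 48, 49, 50. They lie in distinct residue classes modulo 10, since 4 ≤ 10.
No two share a residue, so no pair has difference divisible by 10; the claim fails for this set.

No, the set {47, 48, 49, 50} is a counterexample.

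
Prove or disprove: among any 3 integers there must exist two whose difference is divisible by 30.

Try 3 consecutive integers, 145, 146, 147. Their remainders mod 30 are 25, 26, 27 — pairwise different, as any 3 ≤ 30 consecutive integers have distinct residues.
The differences between them range over 1, …, 2, none of which is divisible by 30.

No, the set {145, 146, 147} is a counterexample.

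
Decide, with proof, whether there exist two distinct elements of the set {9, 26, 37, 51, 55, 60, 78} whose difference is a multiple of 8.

Reduce each element modulo 8: 9↦1, 26↦2, 37↦5, 51↦3, 55↦7, 60↦4, 78↦6.
All 7 residues are distinct, so no two elements differ by a multiple of 8.

There is no such pair.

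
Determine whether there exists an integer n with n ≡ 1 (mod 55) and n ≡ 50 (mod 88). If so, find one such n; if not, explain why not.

Both moduli are multiples of 11 = gcd(55, 88), so any solution would satisfy n ≡ 1 and n ≡ 50 modulo 11 simultaneously.
These are incompatible: 1 − 50 = -49 is not divisible by 11.
Hence the system has no solution.

No, no such integer exists.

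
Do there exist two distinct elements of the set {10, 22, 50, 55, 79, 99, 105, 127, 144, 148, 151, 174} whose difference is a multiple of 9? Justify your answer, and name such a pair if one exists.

10 and 55 are such a pair.

Reduce each element mod 9: 10↦1, 22↦4, 50↦5, 55↦1, 79↦7, 99↦0, 105↦6, 127↦1, 144↦0, 148↦4, 151↦7, 174↦3. The residue 1 repeats (at 10 and 55), and 55 − 10 = 45 = 5·9.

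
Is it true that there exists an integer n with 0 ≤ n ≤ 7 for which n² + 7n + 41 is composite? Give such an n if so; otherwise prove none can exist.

At n = 4: 4² + 7·4 + 41 = 85 = 5·17, which is composite.

n = 4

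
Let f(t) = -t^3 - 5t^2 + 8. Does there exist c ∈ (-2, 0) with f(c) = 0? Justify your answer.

f(-2) = -4 and f(0) = 8, which have opposite signs.
Since f is a polynomial it is continuous on [-2, 0].
By the Intermediate Value Theorem, f takes the value 0 somewhere in the open interval.

Such a root exists.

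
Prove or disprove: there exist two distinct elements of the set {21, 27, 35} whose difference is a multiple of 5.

No, no such pair exists.

Reduce each element modulo 5: 21↦1, 27↦2, 35↦0.
All 3 residues are distinct, so no two elements differ by a multiple of 5.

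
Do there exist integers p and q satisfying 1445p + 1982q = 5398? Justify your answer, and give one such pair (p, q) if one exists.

Since gcd(1445, 1982) = 1, every integer is an integer combination of 1445 and 1982.
Run the Euclidean algorithm on 1982 and 1445: 1982 = 1·1445 + 537, 1445 = 2·537 + 371, 537 = 1·371 + 166, 371 = 2·166 + 39, 166 = 4·39 + 10, 39 = 3·10 + 9, 10 = 1·9 + 1, 9 = 9·1 + 0.
Back-substituting, 1 = 10 − 1·9 = 10 − (39 − 3·10) = −39 + 4·10 = −39 + 4·(166 − 4·39) = 4·166 − 17·39 = 4·166 − 17·(371 − 2·166) = −17·371 + 38·166 = −17·371 + 38·(537 − 1·371) = 38·537 − 55·371 = 38·537 − 55·(1445 − 2·537) = −55·1445 + 148·537 = −55·1445 + 148·(1982 − 1·1445) = 148·1982 − 203·1445; that is, 1445·(-203) + 1982·148 = 1.
Scaling by 5398 gives the particular solution (p, q) = (-1095794, 798904).
Shifting by a multiple of (1982, −1445) keeps it a solution: p = -1095794 + 553·1982 = 252, q = 798904 − 553·1445 = -181.
Check: 1445·252 + 1982·(-181) = 364140 − 358742 = 5398. ✓

p = 252, q = -181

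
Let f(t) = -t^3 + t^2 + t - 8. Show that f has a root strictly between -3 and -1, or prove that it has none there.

f(-3) = 25 and f(-1) = -7, which have opposite signs.
f is continuous everywhere (it is a polynomial), in particular on [-3, -1].
By the Intermediate Value Theorem, f takes the value 0 somewhere in the open interval.

Yes, f has a root in the interval.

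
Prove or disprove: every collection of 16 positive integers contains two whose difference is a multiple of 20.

No, the set {33, 34, 35, 36, 37, 38, 39, 40, 41, 42, 43, 44, 45, 46, 47, 48} is a counterexample.

Try 16 consecutive integers, 33, 34, …, 48. Their remainders mod 20 are 13, 14, 15, 16, 17, 18, 19, 0, 1, 2, 3, 4, 5, 6, 7, 8 — pairwise different, as any 16 ≤ 20 consecutive integers have distinct residues.
Any two of them differ by at most 15 < 20 and by at least 1, so no difference is a multiple of 20.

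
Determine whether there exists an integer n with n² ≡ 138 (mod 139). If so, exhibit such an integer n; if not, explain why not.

139 is prime, so by Euler's criterion 138 is a square mod 139 iff 138^((139−1)/2) = 138^69 ≡ 1 (mod 139).
Squaring successively (mod 139): 138^2 = 19044 ≡ 1; 138^4 ≡ 1² = 1 ≡ 1; 138^8 ≡ 1² = 1 ≡ 1; 138^16 ≡ 1² = 1 ≡ 1; 138^32 ≡ 1² = 1 ≡ 1; 138^64 ≡ 1² = 1 ≡ 1.
Since 69 = 64 + 4 + 1, 138^69 ≡ 1 · 1 · 138; multiplying out mod 139: 1·1 = 1 ≡ 1, then 1·138 = 138 ≡ 138. Thus 138^69 ≡ 138 ≡ −1 (mod 139).
The value −1 means 138 is a non-residue modulo 139, so n² ≡ 138 (mod 139) is impossible.

No, no such integer exists.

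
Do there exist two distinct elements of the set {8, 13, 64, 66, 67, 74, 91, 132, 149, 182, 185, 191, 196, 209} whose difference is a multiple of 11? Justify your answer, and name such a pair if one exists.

The pair (8, 74) works.

8 mod 11 = 8 and 74 mod 11 = 8, so 74 − 8 = 66 = 6·11.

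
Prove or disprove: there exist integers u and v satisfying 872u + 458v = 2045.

Any value of 872u + 458v is a multiple of gcd(872, 458) = 2.
But 2045 = 2·1022 + 1, so 2 ∤ 2045.
Therefore 872u + 458v = 2045 has no solution in integers.

There are no such integers.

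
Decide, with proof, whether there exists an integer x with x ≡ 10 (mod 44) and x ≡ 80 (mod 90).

x = 890

The moduli are not coprime: gcd(44, 90) = 2. Compatibility requires 2 ∣ (80 − 10) = 70, which holds, so solutions exist.
Write x = 10 + 44t. Then 44t ≡ 80 − 10 ≡ 70 (mod 90); dividing through by 2 gives 22t ≡ 35 (mod 45).
Note 22·43 = 946 ≡ 1 (mod 45) (as 946 − 1 = 21·45), so 22⁻¹ ≡ 43.
Therefore t ≡ 43·35 = 1505 ≡ 20 (mod 45).
Then x = 10 + 44·20 = 890.
Check: 890 mod 44 = 10, 890 mod 90 = 80. ✓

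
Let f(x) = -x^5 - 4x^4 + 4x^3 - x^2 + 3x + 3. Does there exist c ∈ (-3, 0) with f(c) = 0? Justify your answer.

f(-3) = -204 and f(0) = 3, which have opposite signs.
Since f is a polynomial it is continuous on [-3, 0].
So by the Intermediate Value Theorem there is a c strictly between -3 and 0 with f(c) = 0.

Such a root exists.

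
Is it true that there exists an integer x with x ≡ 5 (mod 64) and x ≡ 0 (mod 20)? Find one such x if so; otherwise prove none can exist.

No, no such integer exists.

Both moduli are multiples of 4 = gcd(64, 20), so any solution would satisfy x ≡ 5 and x ≡ 0 modulo 4 simultaneously.
These are incompatible: 5 − 0 = 5 is not divisible by 4.
So no integer satisfies both congruences.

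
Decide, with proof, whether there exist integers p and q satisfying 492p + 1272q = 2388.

p = 85, q = -31

Since gcd(492, 1272) = 12 and 2388 = 12·199, Bézout's identity guarantees a solution.
Dividing through by 12 reduces the equation to 41p + 106q = 199.
Run the Euclidean algorithm on 106 and 41: 106 = 2·41 + 24, 41 = 1·24 + 17, 24 = 1·17 + 7, 17 = 2·7 + 3, 7 = 2·3 + 1, 3 = 3·1 + 0.
Unwinding: 1 = 7 − 2·3 = 7 − 2·(17 − 2·7) = −2·17 + 5·7 = −2·17 + 5·(24 − 1·17) = 5·24 − 7·17 = 5·24 − 7·(41 − 1·24) = −7·41 + 12·24 = −7·41 + 12·(106 − 2·41) = 12·106 − 31·41, i.e. 41·(-31) + 106·12 = 1.
Times 199: 41·(-6169) + 106·2388 = 199, so (-6169, 2388) solves it.
Adding 59·106 to p and subtracting 59·41 from q gives the tidier solution (85, -31).
Indeed 492·85 + 1272·(-31) = 41820 − 39432 = 2388.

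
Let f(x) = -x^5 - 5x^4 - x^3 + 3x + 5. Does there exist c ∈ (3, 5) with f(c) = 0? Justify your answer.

No such root exists.

f(3) = -661 and f(5) = -6355, both negative, so a sign-change argument is unavailable; we show f keeps this sign on the whole interval.
Shift to the endpoint 3: with x = 3 + u (0 < u < 2), one computes f(3 + u) = -u^5 - 20u^4 - 151u^3 - 549u^2 - 969u - 661.
The nonzero coefficients here are all negative, so for u > 0 every term is negative (or zero), and the constant term -661 is strictly negative.
Therefore f(x) < 0 throughout (3, 5), and f has no zero there.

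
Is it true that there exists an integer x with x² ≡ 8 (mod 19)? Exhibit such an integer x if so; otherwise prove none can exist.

Computing x² mod 19 for x = 0, 1, …, 9 (enough, by the symmetry x ↦ 19 − x) gives 0, 1, 4, 9, 16, 6, 17, 11, 7, 5.
So the quadratic residues mod 19 are {0, 1, 4, 5, 6, 7, 9, 11, 16, 17}, and 8 is not among them.
Therefore x² ≡ 8 (mod 19) has no solution.

There is no such integer.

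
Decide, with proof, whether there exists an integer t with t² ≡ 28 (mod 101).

No, no such integer exists.

101 is prime, so by Euler's criterion 28 is a square mod 101 iff 28^((101−1)/2) = 28^50 ≡ 1 (mod 101).
Squaring successively (mod 101): 28^2 = 784 ≡ 77; 28^4 ≡ 77² = 5929 ≡ 71; 28^8 ≡ 71² = 5041 ≡ 92; 28^16 ≡ 92² = 8464 ≡ 81; 28^32 ≡ 81² = 6561 ≡ 97.
Since 50 = 32 + 16 + 2, 28^50 ≡ 97 · 81 · 77; multiplying out mod 101: 97·81 = 7857 ≡ 80, then 80·77 = 6160 ≡ 100. Thus 28^50 ≡ 100 ≡ −1 (mod 101).
The value −1 means 28 is a non-residue modulo 101, so t² ≡ 28 (mod 101) is impossible.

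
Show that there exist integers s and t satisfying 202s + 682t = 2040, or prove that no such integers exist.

s = 81, t = -21

Since gcd(202, 682) = 2 and 2040 = 2·1020, Bézout's identity guarantees a solution.
Dividing through by 2 reduces the equation to 101s + 341t = 1020.
Dividing repeatedly: 341 = 3·101 + 38, 101 = 2·38 + 25, 38 = 1·25 + 13, 25 = 1·13 + 12, 13 = 1·12 + 1, 12 = 12·1 + 0.
Unwinding: 1 = 13 − 1·12 = 13 − (25 − 1·13) = −25 + 2·13 = −25 + 2·(38 − 1·25) = 2·38 − 3·25 = 2·38 − 3·(101 − 2·38) = −3·101 + 8·38 = −3·101 + 8·(341 − 3·101) = 8·341 − 27·101, i.e. 101·(-27) + 341·8 = 1.
Times 1020: 101·(-27540) + 341·8160 = 1020, so (-27540, 8160) solves it.
The general solution is s = -27540 + 341k, t = 8160 − 101k; taking k = 81 gives the smaller pair s = 81, t = -21.
Check: 202·81 + 682·(-21) = 16362 − 14322 = 2040. ✓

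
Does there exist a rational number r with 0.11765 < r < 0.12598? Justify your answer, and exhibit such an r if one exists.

r = 1/8

Scale by 8: the interval becomes (0.94120, 1.00784), which contains the integer 1.
So r = 1/8 works: it is a ratio of integers, and dividing 8·0.11765 < 1 < 8·0.12598 through by 8 gives 0.11765 < 1/8 < 0.12598.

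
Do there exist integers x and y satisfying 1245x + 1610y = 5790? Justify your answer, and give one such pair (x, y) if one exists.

Since gcd(1245, 1610) = 5 and 5790 = 5·1158, Bézout's identity guarantees a solution.
Dividing through by 5 reduces the equation to 249x + 322y = 1158.
Run the Euclidean algorithm on 322 and 249: 322 = 1·249 + 73, 249 = 3·73 + 30, 73 = 2·30 + 13, 30 = 2·13 + 4, 13 = 3·4 + 1, 4 = 4·1 + 0.
Working back up the chain: 1 = 13 − 3·4 = 13 − 3·(30 − 2·13) = −3·30 + 7·13 = −3·30 + 7·(73 − 2·30) = 7·73 − 17·30 = 7·73 − 17·(249 − 3·73) = −17·249 + 58·73 = −17·249 + 58·(322 − 1·249) = 58·322 − 75·249. So 249·(-75) + 322·58 = 1.
Scaling by 1158 gives the particular solution (x, y) = (-86850, 67164).
Adding 270·322 to x and subtracting 270·249 from y gives the tidier solution (90, -66).
Indeed 1245·90 + 1610·(-66) = 112050 − 106260 = 5790.

x = 90, y = -66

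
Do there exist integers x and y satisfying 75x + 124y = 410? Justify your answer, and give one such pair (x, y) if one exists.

x = 22, y = -10

Since gcd(75, 124) = 1, every integer is an integer combination of 75 and 124.
Dividing repeatedly: 124 = 1·75 + 49, 75 = 1·49 + 26, 49 = 1·26 + 23, 26 = 1·23 + 3, 23 = 7·3 + 2, 3 = 1·2 + 1, 2 = 2·1 + 0.
Back-substituting, 1 = 3 − 1·2 = 3 − (23 − 7·3) = −23 + 8·3 = −23 + 8·(26 − 1·23) = 8·26 − 9·23 = 8·26 − 9·(49 − 1·26) = −9·49 + 17·26 = −9·49 + 17·(75 − 1·49) = 17·75 − 26·49 = 17·75 − 26·(124 − 1·75) = −26·124 + 43·75; that is, 75·43 + 124·(-26) = 1.
Times 410: 75·17630 + 124·(-10660) = 410, so (17630, -10660) solves it.
The general solution is x = 17630 + 124k, y = -10660 − 75k; taking k = -142 gives the smaller pair x = 22, y = -10.
Indeed 75·22 + 124·(-10) = 1650 − 1240 = 410.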